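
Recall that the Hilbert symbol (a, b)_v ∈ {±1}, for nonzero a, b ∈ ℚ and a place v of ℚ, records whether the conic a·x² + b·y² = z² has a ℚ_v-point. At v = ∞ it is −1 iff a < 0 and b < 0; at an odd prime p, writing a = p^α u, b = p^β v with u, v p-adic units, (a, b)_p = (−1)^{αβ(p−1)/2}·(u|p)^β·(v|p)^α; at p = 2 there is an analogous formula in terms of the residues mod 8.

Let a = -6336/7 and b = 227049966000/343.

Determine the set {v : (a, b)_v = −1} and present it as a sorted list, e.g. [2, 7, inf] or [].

[5, 11]

Mod squares: a ≡ -77, b ≡ 5005. Check v ∈ {∞, 2, 3, 5, 7, 11, 13}.
v=2: v_2(a)=6, v_2(b)=4; units ≡ 3, 5 (mod 8); ε·ε+αω+βω = 1·0+6·1+4·1 ≡ 0  ⇒  (a,b)_2 = +1.
v=11: a=11^1·(≡1), b=11^3·(≡1) mod 11; (1|11)=+1, (1|11)=+1; (−1)^{1·3·5}·(+1)^3·(+1)^1 = -1.
v=13: a=13^0·(≡3), b=13^1·(≡8) mod 13; (3|13)=+1, (8|13)=-1; (−1)^{0·1·6}·(+1)^1·(-1)^0 = +1.
v=3: a=3^2·(≡1), b=3^8·(≡1) mod 3; (1|3)=+1, (1|3)=+1; (−1)^{2·8·1}·(+1)^8·(+1)^2 = +1.
v=7: a=7^-1·(≡6), b=7^-3·(≡4) mod 7; (6|7)=-1, (4|7)=+1; (−1)^{-1·-3·3}·(-1)^-3·(+1)^-1 = +1.
v=∞: -77 < 0 and 5005 > 0  ⇒  (a,b)_∞ = +1.
v=5: a=5^0·(≡2), b=5^3·(≡1) mod 5; (2|5)=-1, (1|5)=+1; (−1)^{0·3·2}·(-1)^3·(+1)^0 = -1.
|Ram(-77, 5005)| = 2, even; anisotropic at {5, 11}.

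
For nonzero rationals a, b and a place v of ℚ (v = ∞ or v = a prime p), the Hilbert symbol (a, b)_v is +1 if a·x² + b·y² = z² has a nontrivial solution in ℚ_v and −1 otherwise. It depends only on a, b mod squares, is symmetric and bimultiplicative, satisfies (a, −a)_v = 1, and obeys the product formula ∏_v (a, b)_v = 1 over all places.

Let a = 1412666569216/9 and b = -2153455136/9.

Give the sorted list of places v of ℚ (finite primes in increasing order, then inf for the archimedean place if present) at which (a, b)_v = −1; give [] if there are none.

Mod squares: a ≡ 66994, b ≡ -1634. Check v ∈ {∞, 2, 3, 7, 19, 41, 43}.
v=7: a=7^2·(≡1), b=7^2·(≡4) mod 7; (1|7)=+1, (4|7)=+1; (−1)^{2·2·3}·(+1)^2·(+1)^2 = +1.
v=41: a=41^3·(≡15), b=41^2·(≡17) mod 41; (15|41)=-1, (17|41)=-1; (−1)^{3·2·20}·(-1)^2·(-1)^3 = -1.
v=19: a=19^1·(≡6), b=19^1·(≡7) mod 19; (6|19)=+1, (7|19)=+1; (−1)^{1·1·9}·(+1)^1·(+1)^1 = -1.
v=3: a=3^-2·(≡1), b=3^-2·(≡1) mod 3; (1|3)=+1, (1|3)=+1; (−1)^{-2·-2·1}·(+1)^-2·(+1)^-2 = +1.
v=2: v_2(a)=9, v_2(b)=5; units ≡ 1, 7 (mod 8); ε·ε+αω+βω = 0·1+9·0+5·0 ≡ 0  ⇒  (a,b)_2 = +1.
v=43: a=43^1·(≡4), b=43^1·(≡27) mod 43; (4|43)=+1, (27|43)=-1; (−1)^{1·1·21}·(+1)^1·(-1)^1 = +1.
v=∞: 66994 > 0 and -1634 < 0  ⇒  (a,b)_∞ = +1.
|Ram(66994, -1634)| = 2, even; anisotropic at {19, 41}.

[19, 41]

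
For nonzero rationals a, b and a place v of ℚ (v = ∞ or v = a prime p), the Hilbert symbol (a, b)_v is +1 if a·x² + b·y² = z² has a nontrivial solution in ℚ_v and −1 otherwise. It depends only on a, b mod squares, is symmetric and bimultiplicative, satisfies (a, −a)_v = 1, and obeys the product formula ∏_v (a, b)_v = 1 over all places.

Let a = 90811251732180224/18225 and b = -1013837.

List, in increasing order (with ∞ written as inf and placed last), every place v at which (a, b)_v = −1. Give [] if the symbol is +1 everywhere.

[29, 37, 41, 47]

Mod squares: a ≡ 4386221, b ≡ -1013837. Check v ∈ {∞, 2, 3, 5, 7, 11, 17, 23, 29, 31, 37, 41, 47, 53}.
v=31: a=31^1·(≡18), b=31^0·(≡18) mod 31; (18|31)=+1, (18|31)=+1; (−1)^{1·0·15}·(+1)^0·(+1)^1 = +1.
v=11: a=11^0·(≡4), b=11^1·(≡2) mod 11; (4|11)=+1, (2|11)=-1; (−1)^{0·1·5}·(+1)^1·(-1)^0 = +1.
v=41: a=41^1·(≡13), b=41^0·(≡11) mod 41; (13|41)=-1, (11|41)=-1; (−1)^{1·0·20}·(-1)^0·(-1)^1 = -1.
v=53: a=53^0·(≡42), b=53^1·(≡4) mod 53; (42|53)=+1, (4|53)=+1; (−1)^{0·1·26}·(+1)^1·(+1)^0 = +1.
v=2: v_2(a)=8, v_2(b)=0; units ≡ 5, 3 (mod 8); ε·ε+αω+βω = 0·1+8·1+0·1 ≡ 0  ⇒  (a,b)_2 = +1.
v=37: a=37^0·(≡5), b=37^1·(≡16) mod 37; (5|37)=-1, (16|37)=+1; (−1)^{0·1·18}·(-1)^1·(+1)^0 = -1.
v=17: a=17^3·(≡16), b=17^0·(≡9) mod 17; (16|17)=+1, (9|17)=+1; (−1)^{3·0·8}·(+1)^0·(+1)^3 = +1.
v=23: a=23^4·(≡3), b=23^0·(≡3) mod 23; (3|23)=+1, (3|23)=+1; (−1)^{4·0·11}·(+1)^0·(+1)^4 = +1.
v=5: a=5^-2·(≡1), b=5^0·(≡3) mod 5; (1|5)=+1, (3|5)=-1; (−1)^{-2·0·2}·(+1)^0·(-1)^-2 = +1.
v=∞: 4386221 > 0 and -1013837 < 0  ⇒  (a,b)_∞ = +1.
v=47: a=47^0·(≡20), b=47^1·(≡2) mod 47; (20|47)=-1, (2|47)=+1; (−1)^{0·1·23}·(-1)^1·(+1)^0 = -1.
v=7: a=7^1·(≡6), b=7^0·(≡1) mod 7; (6|7)=-1, (1|7)=+1; (−1)^{1·0·3}·(-1)^0·(+1)^1 = +1.
v=3: a=3^-6·(≡2), b=3^0·(≡1) mod 3; (2|3)=-1, (1|3)=+1; (−1)^{-6·0·1}·(-1)^0·(+1)^-6 = +1.
v=29: a=29^1·(≡14), b=29^0·(≡3) mod 29; (14|29)=-1, (3|29)=-1; (−1)^{1·0·14}·(-1)^0·(-1)^1 = -1.
(4386221, -1013837 / ℚ) ramifies at {29, 37, 41, 47}: a division algebra.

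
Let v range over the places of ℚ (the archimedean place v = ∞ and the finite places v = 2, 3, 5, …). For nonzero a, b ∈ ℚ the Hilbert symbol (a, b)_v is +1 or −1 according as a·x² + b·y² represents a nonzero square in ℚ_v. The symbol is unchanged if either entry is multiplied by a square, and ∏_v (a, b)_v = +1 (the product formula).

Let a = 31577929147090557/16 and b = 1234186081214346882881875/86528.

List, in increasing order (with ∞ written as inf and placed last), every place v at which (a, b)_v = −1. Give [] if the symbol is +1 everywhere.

(a, b) ≡ (11077, 4438742) mod (ℚ^×)²; places V = {2, 3, 5, 7, 11, 13, 19, 37, 41, 53, ∞}.
(a,b)_53: α=3, u≡50; β=4, v≡26 (mod 53); (50|53)=-1, (26|53)=-1; sign (−1)^0·-1^4·-1^3 = -1.
(a,b)_19: α=1, u≡12; β=1, v≡13 (mod 19); (12|19)=-1, (13|19)=-1; sign (−1)^1·-1^1·-1^1 = -1.
(a,b)_11: α=1, u≡7; β=1, v≡3 (mod 11); (7|11)=-1, (3|11)=+1; sign (−1)^1·-1^1·+1^1 = +1.
(a,b)_2: α=-4, β=-9; u≡5, v≡3 (mod 8); ε(u)ε(v)=0·1, αω(v)=-4·1, βω(u)=-9·1; sum ≡ 1  ⇒  -1.
(a,b)_3: α=2, u≡1; β=0, v≡2 (mod 3); (1|3)=+1, (2|3)=-1; sign (−1)^0·+1^0·-1^2 = +1.
(a,b)_41: α=2, u≡6; β=3, v≡27 (mod 41); (6|41)=-1, (27|41)=-1; sign (−1)^0·-1^3·-1^2 = -1.
(a,b)_7: α=2, u≡3; β=3, v≡1 (mod 7); (3|7)=-1, (1|7)=+1; sign (−1)^0·-1^3·+1^2 = -1.
(a,b)_∞: sgn(11077)=+, sgn(4438742)=+, so +1.
(a,b)_5: α=0, u≡2; β=4, v≡2 (mod 5); (2|5)=-1, (2|5)=-1; sign (−1)^0·-1^4·-1^0 = +1.
(a,b)_13: α=0, u≡12; β=-2, v≡1 (mod 13); (12|13)=+1, (1|13)=+1; sign (−1)^0·+1^-2·+1^0 = +1.
(a,b)_37: α=2, u≡15; β=3, v≡12 (mod 37); (15|37)=-1, (12|37)=+1; sign (−1)^0·-1^3·+1^2 = -1.
(11077, 4438742 / ℚ) ramifies at {2, 7, 19, 37, 41, 53}: a division algebra.

[2, 7, 19, 37, 41, 53]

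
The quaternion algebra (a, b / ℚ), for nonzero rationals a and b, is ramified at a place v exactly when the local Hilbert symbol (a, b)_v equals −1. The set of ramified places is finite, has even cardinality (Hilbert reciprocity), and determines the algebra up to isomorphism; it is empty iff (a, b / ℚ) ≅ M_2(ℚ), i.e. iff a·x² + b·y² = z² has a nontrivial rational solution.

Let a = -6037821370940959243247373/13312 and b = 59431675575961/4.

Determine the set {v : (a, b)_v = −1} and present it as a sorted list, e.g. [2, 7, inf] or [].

[7, 13, 23, 29]

(a, b) ≡ (-1322769721, 481) mod (ℚ^×)²; places V = {2, 3, 7, 11, 13, 17, 19, 23, 29, 31, 37, ∞}.
(a,b)_2: α=-10, β=-2; u≡7, v≡1 (mod 8); ε(u)ε(v)=1·0, αω(v)=-10·0, βω(u)=-2·0; sum ≡ 0  ⇒  +1.
(a,b)_11: α=2, u≡6; β=0, v≡10 (mod 11); (6|11)=-1, (10|11)=-1; sign (−1)^0·-1^0·-1^2 = +1.
(a,b)_31: α=3, u≡12; β=2, v≡10 (mod 31); (12|31)=-1, (10|31)=+1; sign (−1)^0·-1^2·+1^3 = +1.
(a,b)_∞: sgn(-1322769721)=−, sgn(481)=+, so +1.
(a,b)_23: α=3, u≡6; β=2, v≡20 (mod 23); (6|23)=+1, (20|23)=-1; sign (−1)^0·+1^2·-1^3 = -1.
(a,b)_17: α=2, u≡14; β=2, v≡10 (mod 17); (14|17)=-1, (10|17)=-1; sign (−1)^0·-1^2·-1^2 = +1.
(a,b)_19: α=1, u≡8; β=0, v≡17 (mod 19); (8|19)=-1, (17|19)=+1; sign (−1)^0·-1^0·+1^1 = +1.
(a,b)_29: α=3, u≡14; β=2, v≡26 (mod 29); (14|29)=-1, (26|29)=-1; sign (−1)^0·-1^2·-1^3 = -1.
(a,b)_3: α=4, u≡2; β=0, v≡1 (mod 3); (2|3)=-1, (1|3)=+1; sign (−1)^0·-1^0·+1^4 = +1.
(a,b)_37: α=1, u≡31; β=1, v≡32 (mod 37); (31|37)=-1, (32|37)=-1; sign (−1)^0·-1^1·-1^1 = +1.
(a,b)_7: α=3, u≡4; β=0, v≡6 (mod 7); (4|7)=+1, (6|7)=-1; sign (−1)^0·+1^0·-1^3 = -1.
(a,b)_13: α=-1, u≡1; β=1, v≡11 (mod 13); (1|13)=+1, (11|13)=-1; sign (−1)^0·+1^1·-1^-1 = -1.
(-1322769721, 481 / ℚ) ramifies at {7, 13, 23, 29}: a division algebra.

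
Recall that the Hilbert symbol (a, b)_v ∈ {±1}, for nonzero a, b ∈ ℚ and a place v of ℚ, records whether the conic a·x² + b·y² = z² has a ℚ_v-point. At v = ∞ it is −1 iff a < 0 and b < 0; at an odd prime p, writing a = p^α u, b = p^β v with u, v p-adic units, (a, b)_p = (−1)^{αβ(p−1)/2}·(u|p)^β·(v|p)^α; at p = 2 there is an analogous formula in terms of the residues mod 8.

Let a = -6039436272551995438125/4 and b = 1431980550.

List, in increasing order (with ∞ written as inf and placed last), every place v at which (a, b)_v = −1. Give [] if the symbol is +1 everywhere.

Mod squares: a ≡ -1309, b ≡ 182. Check v ∈ {∞, 2, 3, 5, 7, 11, 13, 17}.
v=17: a=17^5·(≡9), b=17^2·(≡11) mod 17; (9|17)=+1, (11|17)=-1; (−1)^{5·2·8}·(+1)^2·(-1)^5 = -1.
v=13: a=13^2·(≡10), b=13^1·(≡9) mod 13; (10|13)=+1, (9|13)=+1; (−1)^{2·1·6}·(+1)^1·(+1)^2 = +1.
v=3: a=3^6·(≡2), b=3^2·(≡2) mod 3; (2|3)=-1, (2|3)=-1; (−1)^{6·2·1}·(-1)^2·(-1)^6 = +1.
v=11: a=11^5·(≡10), b=11^2·(≡2) mod 11; (10|11)=-1, (2|11)=-1; (−1)^{5·2·5}·(-1)^2·(-1)^5 = -1.
v=∞: -1309 < 0 and 182 > 0  ⇒  (a,b)_∞ = +1.
v=7: a=7^3·(≡2), b=7^1·(≡6) mod 7; (2|7)=+1, (6|7)=-1; (−1)^{3·1·3}·(+1)^1·(-1)^3 = +1.
v=5: a=5^4·(≡1), b=5^2·(≡2) mod 5; (1|5)=+1, (2|5)=-1; (−1)^{4·2·2}·(+1)^2·(-1)^4 = +1.
v=2: v_2(a)=-2, v_2(b)=1; units ≡ 3, 3 (mod 8); ε·ε+αω+βω = 1·1+-2·1+1·1 ≡ 0  ⇒  (a,b)_2 = +1.
(-1309, 182 / ℚ) ramifies at {11, 17}: a division algebra.

[11, 17]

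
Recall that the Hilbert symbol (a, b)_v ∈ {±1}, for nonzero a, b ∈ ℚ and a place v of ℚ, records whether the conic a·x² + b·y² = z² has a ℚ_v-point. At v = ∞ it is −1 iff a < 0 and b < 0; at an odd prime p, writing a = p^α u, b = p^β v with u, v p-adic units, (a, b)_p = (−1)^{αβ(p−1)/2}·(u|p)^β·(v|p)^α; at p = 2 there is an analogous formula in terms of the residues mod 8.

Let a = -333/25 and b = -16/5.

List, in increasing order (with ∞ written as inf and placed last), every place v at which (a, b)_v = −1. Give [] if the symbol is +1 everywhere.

Mod squares: a ≡ -37, b ≡ -5. Check v ∈ {∞, 2, 3, 5, 37}.
v=3: a=3^2·(≡2), b=3^0·(≡1) mod 3; (2|3)=-1, (1|3)=+1; (−1)^{2·0·1}·(-1)^0·(+1)^2 = +1.
v=5: a=5^-2·(≡2), b=5^-1·(≡4) mod 5; (2|5)=-1, (4|5)=+1; (−1)^{-2·-1·2}·(-1)^-1·(+1)^-2 = -1.
v=37: a=37^1·(≡10), b=37^0·(≡19) mod 37; (10|37)=+1, (19|37)=-1; (−1)^{1·0·18}·(+1)^0·(-1)^1 = -1.
v=2: v_2(a)=0, v_2(b)=4; units ≡ 3, 3 (mod 8); ε·ε+αω+βω = 1·1+0·1+4·1 ≡ 1  ⇒  (a,b)_2 = -1.
v=∞: -37 < 0 and -5 < 0  ⇒  (a,b)_∞ = -1.
|Ram(-37, -5)| = 4, even; anisotropic at {2, 5, 37, ∞}.

[2, 5, 37, inf]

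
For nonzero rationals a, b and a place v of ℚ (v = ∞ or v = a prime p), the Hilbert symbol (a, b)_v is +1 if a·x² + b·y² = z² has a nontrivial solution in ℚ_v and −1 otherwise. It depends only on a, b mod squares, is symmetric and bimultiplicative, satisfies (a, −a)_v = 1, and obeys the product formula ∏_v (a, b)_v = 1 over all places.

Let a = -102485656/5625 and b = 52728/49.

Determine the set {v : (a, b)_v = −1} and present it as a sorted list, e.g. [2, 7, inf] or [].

(a, b) ≡ (-3094, 78) mod (ℚ^×)²; places V = {2, 3, 5, 7, 13, 17, ∞}.
(a,b)_2: α=3, β=3; u≡5, v≡7 (mod 8); ε(u)ε(v)=0·1, αω(v)=3·0, βω(u)=3·1; sum ≡ 1  ⇒  -1.
(a,b)_5: α=-4, u≡1; β=0, v≡2 (mod 5); (1|5)=+1, (2|5)=-1; sign (−1)^0·+1^0·-1^-4 = +1.
(a,b)_3: α=-2, u≡2; β=1, v≡2 (mod 3); (2|3)=-1, (2|3)=-1; sign (−1)^0·-1^1·-1^-2 = -1.
(a,b)_17: α=1, u≡14; β=0, v≡3 (mod 17); (14|17)=-1, (3|17)=-1; sign (−1)^0·-1^0·-1^1 = -1.
(a,b)_∞: sgn(-3094)=−, sgn(78)=+, so +1.
(a,b)_13: α=3, u≡1; β=3, v≡5 (mod 13); (1|13)=+1, (5|13)=-1; sign (−1)^0·+1^3·-1^3 = -1.
(a,b)_7: α=3, u≡6; β=-2, v≡4 (mod 7); (6|7)=-1, (4|7)=+1; sign (−1)^0·-1^-2·+1^3 = +1.
(-3094, 78 / ℚ) ramifies at {2, 3, 13, 17}: a division algebra.

[2, 3, 13, 17]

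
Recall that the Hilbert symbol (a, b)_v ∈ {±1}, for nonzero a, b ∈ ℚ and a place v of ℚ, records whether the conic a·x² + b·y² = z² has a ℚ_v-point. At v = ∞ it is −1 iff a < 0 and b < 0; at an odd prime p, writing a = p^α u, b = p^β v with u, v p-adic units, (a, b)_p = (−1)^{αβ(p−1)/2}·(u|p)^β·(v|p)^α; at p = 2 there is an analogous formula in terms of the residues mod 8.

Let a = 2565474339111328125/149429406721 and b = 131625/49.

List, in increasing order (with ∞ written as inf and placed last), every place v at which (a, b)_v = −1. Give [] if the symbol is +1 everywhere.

(a, b) ≡ (13, 65) mod (ℚ^×)²; places V = {2, 3, 5, 7, 13, 23, ∞}.
(a,b)_23: α=-2, u≡1; β=0, v≡14 (mod 23); (1|23)=+1, (14|23)=-1; sign (−1)^0·+1^0·-1^-2 = +1.
(a,b)_2: α=0, β=0; u≡5, v≡1 (mod 8); ε(u)ε(v)=0·0, αω(v)=0·0, βω(u)=0·1; sum ≡ 0  ⇒  +1.
(a,b)_5: α=12, u≡3; β=3, v≡2 (mod 5); (3|5)=-1, (2|5)=-1; sign (−1)^0·-1^3·-1^12 = -1.
(a,b)_13: α=3, u≡10; β=1, v≡5 (mod 13); (10|13)=+1, (5|13)=-1; sign (−1)^0·+1^1·-1^3 = -1.
(a,b)_∞: sgn(13)=+, sgn(65)=+, so +1.
(a,b)_7: α=-10, u≡3; β=-2, v≡4 (mod 7); (3|7)=-1, (4|7)=+1; sign (−1)^0·-1^-2·+1^-10 = +1.
(a,b)_3: α=14, u≡1; β=4, v≡2 (mod 3); (1|3)=+1, (2|3)=-1; sign (−1)^0·+1^4·-1^14 = +1.
Ram(13, 65) = {5, 13}; no ℚ_5-point on the conic.

[5, 13]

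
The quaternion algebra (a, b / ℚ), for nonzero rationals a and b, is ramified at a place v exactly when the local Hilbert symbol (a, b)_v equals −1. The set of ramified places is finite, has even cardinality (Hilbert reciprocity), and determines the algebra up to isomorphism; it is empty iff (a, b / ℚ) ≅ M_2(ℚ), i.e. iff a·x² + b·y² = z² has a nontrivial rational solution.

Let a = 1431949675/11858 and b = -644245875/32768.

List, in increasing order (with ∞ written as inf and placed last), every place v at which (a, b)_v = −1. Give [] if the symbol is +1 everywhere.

[13, 31]

(a, b) ≡ (806, -116870) mod (ℚ^×)²; places V = {2, 3, 5, 7, 11, 13, 29, 31, ∞}.
(a,b)_31: α=1, u≡6; β=1, v≡27 (mod 31); (6|31)=-1, (27|31)=-1; sign (−1)^1·-1^1·-1^1 = -1.
(a,b)_7: α=-2, u≡4; β=2, v≡1 (mod 7); (4|7)=+1, (1|7)=+1; sign (−1)^0·+1^2·+1^-2 = +1.
(a,b)_13: α=3, u≡10; β=1, v≡2 (mod 13); (10|13)=+1, (2|13)=-1; sign (−1)^0·+1^1·-1^3 = -1.
(a,b)_∞: sgn(806)=+, sgn(-116870)=−, so +1.
(a,b)_29: α=2, u≡20; β=1, v≡6 (mod 29); (20|29)=+1, (6|29)=+1; sign (−1)^0·+1^1·+1^2 = +1.
(a,b)_3: α=0, u≡2; β=2, v≡1 (mod 3); (2|3)=-1, (1|3)=+1; sign (−1)^0·-1^2·+1^0 = +1.
(a,b)_11: α=-2, u≡9; β=0, v≡9 (mod 11); (9|11)=+1, (9|11)=+1; sign (−1)^0·+1^0·+1^-2 = +1.
(a,b)_2: α=-1, β=-15; u≡3, v≡5 (mod 8); ε(u)ε(v)=1·0, αω(v)=-1·1, βω(u)=-15·1; sum ≡ 0  ⇒  +1.
(a,b)_5: α=2, u≡4; β=3, v≡1 (mod 5); (4|5)=+1, (1|5)=+1; sign (−1)^0·+1^3·+1^2 = +1.
Ram(806, -116870) = {13, 31}; no ℚ_13-point on the conic.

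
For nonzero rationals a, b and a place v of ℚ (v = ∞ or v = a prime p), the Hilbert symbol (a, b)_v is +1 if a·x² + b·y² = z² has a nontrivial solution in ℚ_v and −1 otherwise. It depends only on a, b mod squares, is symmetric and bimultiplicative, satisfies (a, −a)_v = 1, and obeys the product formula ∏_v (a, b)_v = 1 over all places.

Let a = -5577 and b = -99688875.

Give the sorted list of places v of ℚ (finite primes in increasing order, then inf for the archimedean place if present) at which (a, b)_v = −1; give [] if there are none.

[3, 5, 13, inf]

Mod squares: a ≡ -33, b ≡ -195. Check v ∈ {∞, 2, 3, 5, 11, 13}.
v=5: a=5^0·(≡3), b=5^3·(≡4) mod 5; (3|5)=-1, (4|5)=+1; (−1)^{0·3·2}·(-1)^3·(+1)^0 = -1.
v=13: a=13^2·(≡6), b=13^3·(≡8) mod 13; (6|13)=-1, (8|13)=-1; (−1)^{2·3·6}·(-1)^3·(-1)^2 = -1.
v=2: v_2(a)=0, v_2(b)=0; units ≡ 7, 5 (mod 8); ε·ε+αω+βω = 1·0+0·1+0·0 ≡ 0  ⇒  (a,b)_2 = +1.
v=3: a=3^1·(≡1), b=3^1·(≡1) mod 3; (1|3)=+1, (1|3)=+1; (−1)^{1·1·1}·(+1)^1·(+1)^1 = -1.
v=11: a=11^1·(≡10), b=11^2·(≡3) mod 11; (10|11)=-1, (3|11)=+1; (−1)^{1·2·5}·(-1)^2·(+1)^1 = +1.
v=∞: -33 < 0 and -195 < 0  ⇒  (a,b)_∞ = -1.
(-33, -195 / ℚ) ramifies at {3, 5, 13, ∞}: a division algebra.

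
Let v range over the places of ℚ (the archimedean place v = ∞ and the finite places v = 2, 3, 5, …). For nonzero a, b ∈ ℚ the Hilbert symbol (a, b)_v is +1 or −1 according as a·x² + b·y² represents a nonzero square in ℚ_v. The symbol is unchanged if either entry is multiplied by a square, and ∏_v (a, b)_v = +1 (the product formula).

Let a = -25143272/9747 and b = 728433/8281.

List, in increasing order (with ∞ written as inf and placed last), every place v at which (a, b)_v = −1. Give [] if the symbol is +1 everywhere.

(a, b) ≡ (-7854, 17) mod (ℚ^×)²; places V = {2, 3, 7, 11, 13, 17, 19, 23, ∞}.
(a,b)_17: α=1, u≡3; β=1, v≡13 (mod 17); (3|17)=-1, (13|17)=+1; sign (−1)^0·-1^1·+1^1 = -1.
(a,b)_3: α=-3, u≡1; β=4, v≡2 (mod 3); (1|3)=+1, (2|3)=-1; sign (−1)^0·+1^4·-1^-3 = -1.
(a,b)_7: α=5, u≡3; β=-2, v≡6 (mod 7); (3|7)=-1, (6|7)=-1; sign (−1)^0·-1^-2·-1^5 = -1.
(a,b)_23: α=0, u≡8; β=2, v≡20 (mod 23); (8|23)=+1, (20|23)=-1; sign (−1)^0·+1^2·-1^0 = +1.
(a,b)_∞: sgn(-7854)=−, sgn(17)=+, so +1.
(a,b)_11: α=1, u≡4; β=0, v≡10 (mod 11); (4|11)=+1, (10|11)=-1; sign (−1)^0·+1^0·-1^1 = -1.
(a,b)_2: α=3, β=0; u≡1, v≡1 (mod 8); ε(u)ε(v)=0·0, αω(v)=3·0, βω(u)=0·0; sum ≡ 0  ⇒  +1.
(a,b)_13: α=0, u≡8; β=-2, v≡3 (mod 13); (8|13)=-1, (3|13)=+1; sign (−1)^0·-1^-2·+1^0 = +1.
(a,b)_19: α=-2, u≡14; β=0, v≡9 (mod 19); (14|19)=-1, (9|19)=+1; sign (−1)^0·-1^0·+1^-2 = +1.
|Ram(-7854, 17)| = 4, even; anisotropic at {3, 7, 11, 17}.

[3, 7, 11, 17]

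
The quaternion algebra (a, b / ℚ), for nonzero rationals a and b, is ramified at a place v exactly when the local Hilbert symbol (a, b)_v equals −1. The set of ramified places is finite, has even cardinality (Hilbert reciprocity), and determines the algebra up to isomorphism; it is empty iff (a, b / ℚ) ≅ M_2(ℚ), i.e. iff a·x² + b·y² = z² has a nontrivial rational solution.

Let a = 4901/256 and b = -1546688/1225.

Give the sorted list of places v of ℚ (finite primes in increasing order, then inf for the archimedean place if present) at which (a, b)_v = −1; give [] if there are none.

[11, 29]

Mod squares: a ≡ 29, b ≡ -143. Check v ∈ {∞, 2, 5, 7, 11, 13, 29}.
v=29: a=29^1·(≡1), b=29^0·(≡8) mod 29; (1|29)=+1, (8|29)=-1; (−1)^{1·0·14}·(+1)^0·(-1)^1 = -1.
v=2: v_2(a)=-8, v_2(b)=6; units ≡ 5, 1 (mod 8); ε·ε+αω+βω = 0·0+-8·0+6·1 ≡ 0  ⇒  (a,b)_2 = +1.
v=5: a=5^0·(≡1), b=5^-2·(≡3) mod 5; (1|5)=+1, (3|5)=-1; (−1)^{0·-2·2}·(+1)^-2·(-1)^0 = +1.
v=13: a=13^2·(≡9), b=13^3·(≡8) mod 13; (9|13)=+1, (8|13)=-1; (−1)^{2·3·6}·(+1)^3·(-1)^2 = +1.
v=11: a=11^0·(≡2), b=11^1·(≡4) mod 11; (2|11)=-1, (4|11)=+1; (−1)^{0·1·5}·(-1)^1·(+1)^0 = -1.
v=7: a=7^0·(≡2), b=7^-2·(≡1) mod 7; (2|7)=+1, (1|7)=+1; (−1)^{0·-2·3}·(+1)^-2·(+1)^0 = +1.
v=∞: 29 > 0 and -143 < 0  ⇒  (a,b)_∞ = +1.
(29, -143 / ℚ) ramifies at {11, 29}: a division algebra.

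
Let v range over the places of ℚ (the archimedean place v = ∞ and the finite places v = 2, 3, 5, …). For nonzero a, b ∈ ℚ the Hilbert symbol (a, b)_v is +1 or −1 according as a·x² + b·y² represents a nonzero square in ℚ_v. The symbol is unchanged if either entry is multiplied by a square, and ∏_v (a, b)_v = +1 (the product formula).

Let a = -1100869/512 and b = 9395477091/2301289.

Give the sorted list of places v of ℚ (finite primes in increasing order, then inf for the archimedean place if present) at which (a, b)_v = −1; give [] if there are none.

[13, 17]

(a, b) ≡ (-2618, 51051) mod (ℚ^×)²; places V = {2, 3, 7, 11, 13, 17, 29, 37, 41, ∞}.
(a,b)_29: α=2, u≡12; β=0, v≡21 (mod 29); (12|29)=-1, (21|29)=-1; sign (−1)^0·-1^0·-1^2 = +1.
(a,b)_41: α=0, u≡38; β=-2, v≡38 (mod 41); (38|41)=-1, (38|41)=-1; sign (−1)^0·-1^-2·-1^0 = +1.
(a,b)_13: α=0, u≡2; β=3, v≡12 (mod 13); (2|13)=-1, (12|13)=+1; sign (−1)^0·-1^3·+1^0 = -1.
(a,b)_37: α=0, u≡26; β=-2, v≡33 (mod 37); (26|37)=+1, (33|37)=+1; sign (−1)^0·+1^-2·+1^0 = +1.
(a,b)_∞: sgn(-2618)=−, sgn(51051)=+, so +1.
(a,b)_3: α=0, u≡1; β=3, v≡1 (mod 3); (1|3)=+1, (1|3)=+1; sign (−1)^0·+1^3·+1^0 = +1.
(a,b)_17: α=1, u≡15; β=1, v≡11 (mod 17); (15|17)=+1, (11|17)=-1; sign (−1)^0·+1^1·-1^1 = -1.
(a,b)_2: α=-9, β=0; u≡3, v≡3 (mod 8); ε(u)ε(v)=1·1, αω(v)=-9·1, βω(u)=0·1; sum ≡ 0  ⇒  +1.
(a,b)_11: α=1, u≡9; β=3, v≡8 (mod 11); (9|11)=+1, (8|11)=-1; sign (−1)^1·+1^3·-1^1 = +1.
(a,b)_7: α=1, u≡2; β=1, v≡6 (mod 7); (2|7)=+1, (6|7)=-1; sign (−1)^1·+1^1·-1^1 = +1.
|Ram(-2618, 51051)| = 2, even; anisotropic at {13, 17}.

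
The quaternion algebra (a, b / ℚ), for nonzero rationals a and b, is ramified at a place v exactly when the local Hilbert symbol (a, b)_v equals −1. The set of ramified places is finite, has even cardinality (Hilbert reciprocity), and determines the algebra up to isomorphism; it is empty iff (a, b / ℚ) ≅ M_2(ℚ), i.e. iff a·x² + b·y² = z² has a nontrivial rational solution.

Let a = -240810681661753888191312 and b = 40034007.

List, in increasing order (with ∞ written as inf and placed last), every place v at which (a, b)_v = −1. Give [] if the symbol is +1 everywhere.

[2, 13, 23, 29]

(a, b) ≡ (-26013, 494247) mod (ℚ^×)²; places V = {2, 3, 13, 19, 23, 29, ∞}.
(a,b)_19: α=4, u≡11; β=1, v≡10 (mod 19); (11|19)=+1, (10|19)=-1; sign (−1)^0·+1^1·-1^4 = +1.
(a,b)_∞: sgn(-26013)=−, sgn(494247)=+, so +1.
(a,b)_2: α=4, β=0; u≡3, v≡7 (mod 8); ε(u)ε(v)=1·1, αω(v)=4·0, βω(u)=0·1; sum ≡ 1  ⇒  -1.
(a,b)_3: α=11, u≡2; β=5, v≡1 (mod 3); (2|3)=-1, (1|3)=+1; sign (−1)^1·-1^5·+1^11 = +1.
(a,b)_13: α=3, u≡9; β=1, v≡8 (mod 13); (9|13)=+1, (8|13)=-1; sign (−1)^0·+1^1·-1^3 = -1.
(a,b)_23: α=3, u≡14; β=1, v≡15 (mod 23); (14|23)=-1, (15|23)=-1; sign (−1)^1·-1^1·-1^3 = -1.
(a,b)_29: α=3, u≡15; β=1, v≡25 (mod 29); (15|29)=-1, (25|29)=+1; sign (−1)^0·-1^1·+1^3 = -1.
(-26013, 494247 / ℚ) ramifies at {2, 13, 23, 29}: a division algebra.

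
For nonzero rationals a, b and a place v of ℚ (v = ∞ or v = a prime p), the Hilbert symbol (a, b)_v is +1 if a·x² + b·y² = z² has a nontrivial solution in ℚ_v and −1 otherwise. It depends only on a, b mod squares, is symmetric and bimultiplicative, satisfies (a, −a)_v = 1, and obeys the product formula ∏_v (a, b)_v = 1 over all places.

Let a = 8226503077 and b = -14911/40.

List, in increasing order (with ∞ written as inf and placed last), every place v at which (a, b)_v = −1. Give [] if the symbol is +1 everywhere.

Mod squares: a ≡ 37, b ≡ -149110. Check v ∈ {∞, 2, 5, 13, 31, 37}.
v=37: a=37^3·(≡16), b=37^1·(≡26) mod 37; (16|37)=+1, (26|37)=+1; (−1)^{3·1·18}·(+1)^1·(+1)^3 = +1.
v=2: v_2(a)=0, v_2(b)=-3; units ≡ 5, 5 (mod 8); ε·ε+αω+βω = 0·0+0·1+-3·1 ≡ 1  ⇒  (a,b)_2 = -1.
v=13: a=13^2·(≡8), b=13^1·(≡10) mod 13; (8|13)=-1, (10|13)=+1; (−1)^{2·1·6}·(-1)^1·(+1)^2 = -1.
v=31: a=31^2·(≡17), b=31^1·(≡12) mod 31; (17|31)=-1, (12|31)=-1; (−1)^{2·1·15}·(-1)^1·(-1)^2 = -1.
v=5: a=5^0·(≡2), b=5^-1·(≡3) mod 5; (2|5)=-1, (3|5)=-1; (−1)^{0·-1·2}·(-1)^-1·(-1)^0 = -1.
v=∞: 37 > 0 and -149110 < 0  ⇒  (a,b)_∞ = +1.
|Ram(37, -149110)| = 4, even; anisotropic at {2, 5, 13, 31}.

[2, 5, 13, 31]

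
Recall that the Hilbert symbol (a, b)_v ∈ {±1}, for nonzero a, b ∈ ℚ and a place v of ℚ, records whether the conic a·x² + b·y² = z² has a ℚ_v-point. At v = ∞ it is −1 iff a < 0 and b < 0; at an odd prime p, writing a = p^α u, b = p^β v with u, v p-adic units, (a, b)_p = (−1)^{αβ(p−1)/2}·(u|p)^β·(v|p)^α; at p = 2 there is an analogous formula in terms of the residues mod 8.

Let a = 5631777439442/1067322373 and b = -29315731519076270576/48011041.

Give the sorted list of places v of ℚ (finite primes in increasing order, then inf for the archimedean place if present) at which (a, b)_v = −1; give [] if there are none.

[7, 31]

(a, b) ≡ (26, -88319) mod (ℚ^×)²; places V = {2, 7, 11, 13, 17, 19, 31, 37, 41, ∞}.
(a,b)_41: α=-2, u≡19; β=-2, v≡16 (mod 41); (19|41)=-1, (16|41)=+1; sign (−1)^0·-1^-2·+1^-2 = +1.
(a,b)_7: α=2, u≡6; β=1, v≡4 (mod 7); (6|7)=-1, (4|7)=+1; sign (−1)^0·-1^1·+1^2 = -1.
(a,b)_13: α=-3, u≡2; β=-4, v≡1 (mod 13); (2|13)=-1, (1|13)=+1; sign (−1)^0·-1^-4·+1^-3 = +1.
(a,b)_37: α=2, u≡36; β=3, v≡13 (mod 37); (36|37)=+1, (13|37)=-1; sign (−1)^0·+1^3·-1^2 = +1.
(a,b)_31: α=2, u≡12; β=3, v≡22 (mod 31); (12|31)=-1, (22|31)=-1; sign (−1)^0·-1^3·-1^2 = -1.
(a,b)_2: α=1, β=4; u≡5, v≡1 (mod 8); ε(u)ε(v)=0·0, αω(v)=1·0, βω(u)=4·1; sum ≡ 0  ⇒  +1.
(a,b)_∞: sgn(26)=+, sgn(-88319)=−, so +1.
(a,b)_19: α=2, u≡7; β=4, v≡18 (mod 19); (7|19)=+1, (18|19)=-1; sign (−1)^0·+1^4·-1^2 = +1.
(a,b)_11: α=2, u≡1; β=3, v≡4 (mod 11); (1|11)=+1, (4|11)=+1; sign (−1)^0·+1^3·+1^2 = +1.
(a,b)_17: α=-2, u≡1; β=0, v≡1 (mod 17); (1|17)=+1, (1|17)=+1; sign (−1)^0·+1^0·+1^-2 = +1.
Ram(26, -88319) = {7, 31}; no ℚ_7-point on the conic.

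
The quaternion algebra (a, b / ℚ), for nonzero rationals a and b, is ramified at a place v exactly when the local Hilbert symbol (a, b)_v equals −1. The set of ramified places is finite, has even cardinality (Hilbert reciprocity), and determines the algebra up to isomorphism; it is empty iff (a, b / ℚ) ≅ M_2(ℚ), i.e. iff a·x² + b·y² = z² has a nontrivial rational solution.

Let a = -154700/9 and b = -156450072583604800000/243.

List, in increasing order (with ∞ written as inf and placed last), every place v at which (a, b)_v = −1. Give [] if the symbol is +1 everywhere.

Mod squares: a ≡ -1547, b ≡ -510510. Check v ∈ {∞, 2, 3, 5, 7, 11, 13, 17}.
v=13: a=13^1·(≡11), b=13^3·(≡10) mod 13; (11|13)=-1, (10|13)=+1; (−1)^{1·3·6}·(-1)^3·(+1)^1 = -1.
v=7: a=7^1·(≡3), b=7^7·(≡6) mod 7; (3|7)=-1, (6|7)=-1; (−1)^{1·7·3}·(-1)^7·(-1)^1 = -1.
v=∞: -1547 < 0 and -510510 < 0  ⇒  (a,b)_∞ = -1.
v=5: a=5^2·(≡3), b=5^5·(≡3) mod 5; (3|5)=-1, (3|5)=-1; (−1)^{2·5·2}·(-1)^5·(-1)^2 = -1.
v=17: a=17^1·(≡7), b=17^3·(≡8) mod 17; (7|17)=-1, (8|17)=+1; (−1)^{1·3·8}·(-1)^3·(+1)^1 = -1.
v=11: a=11^0·(≡9), b=11^1·(≡8) mod 11; (9|11)=+1, (8|11)=-1; (−1)^{0·1·5}·(+1)^1·(-1)^0 = +1.
v=2: v_2(a)=2, v_2(b)=9; units ≡ 5, 1 (mod 8); ε·ε+αω+βω = 0·0+2·0+9·1 ≡ 1  ⇒  (a,b)_2 = -1.
v=3: a=3^-2·(≡1), b=3^-5·(≡2) mod 3; (1|3)=+1, (2|3)=-1; (−1)^{-2·-5·1}·(+1)^-5·(-1)^-2 = +1.
|Ram(-1547, -510510)| = 6, even; anisotropic at {2, 5, 7, 13, 17, ∞}.

[2, 5, 7, 13, 17, inf]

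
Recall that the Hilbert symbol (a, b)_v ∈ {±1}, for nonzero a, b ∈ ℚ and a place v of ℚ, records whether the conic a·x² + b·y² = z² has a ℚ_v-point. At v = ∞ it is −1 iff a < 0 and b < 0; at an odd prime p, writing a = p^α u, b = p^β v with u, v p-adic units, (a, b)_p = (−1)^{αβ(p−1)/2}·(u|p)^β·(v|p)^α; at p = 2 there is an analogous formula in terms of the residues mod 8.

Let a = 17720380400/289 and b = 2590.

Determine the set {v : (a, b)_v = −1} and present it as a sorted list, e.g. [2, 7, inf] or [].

Mod squares: a ≡ 44300951, b ≡ 2590. Check v ∈ {∞, 2, 5, 7, 17, 19, 29, 37, 41, 53}.
v=5: a=5^2·(≡4), b=5^1·(≡3) mod 5; (4|5)=+1, (3|5)=-1; (−1)^{2·1·2}·(+1)^1·(-1)^2 = +1.
v=2: v_2(a)=4, v_2(b)=1; units ≡ 7, 7 (mod 8); ε·ε+αω+βω = 1·1+4·0+1·0 ≡ 1  ⇒  (a,b)_2 = -1.
v=29: a=29^1·(≡3), b=29^0·(≡9) mod 29; (3|29)=-1, (9|29)=+1; (−1)^{1·0·14}·(-1)^0·(+1)^1 = +1.
v=53: a=53^1·(≡49), b=53^0·(≡46) mod 53; (49|53)=+1, (46|53)=+1; (−1)^{1·0·26}·(+1)^0·(+1)^1 = +1.
v=37: a=37^1·(≡3), b=37^1·(≡33) mod 37; (3|37)=+1, (33|37)=+1; (−1)^{1·1·18}·(+1)^1·(+1)^1 = +1.
v=17: a=17^-2·(≡11), b=17^0·(≡6) mod 17; (11|17)=-1, (6|17)=-1; (−1)^{-2·0·8}·(-1)^0·(-1)^-2 = +1.
v=19: a=19^1·(≡11), b=19^0·(≡6) mod 19; (11|19)=+1, (6|19)=+1; (−1)^{1·0·9}·(+1)^0·(+1)^1 = +1.
v=41: a=41^1·(≡15), b=41^0·(≡7) mod 41; (15|41)=-1, (7|41)=-1; (−1)^{1·0·20}·(-1)^0·(-1)^1 = -1.
v=7: a=7^0·(≡1), b=7^1·(≡6) mod 7; (1|7)=+1, (6|7)=-1; (−1)^{0·1·3}·(+1)^1·(-1)^0 = +1.
v=∞: 44300951 > 0 and 2590 > 0  ⇒  (a,b)_∞ = +1.
(44300951, 2590 / ℚ) ramifies at {2, 41}: a division algebra.

[2, 41]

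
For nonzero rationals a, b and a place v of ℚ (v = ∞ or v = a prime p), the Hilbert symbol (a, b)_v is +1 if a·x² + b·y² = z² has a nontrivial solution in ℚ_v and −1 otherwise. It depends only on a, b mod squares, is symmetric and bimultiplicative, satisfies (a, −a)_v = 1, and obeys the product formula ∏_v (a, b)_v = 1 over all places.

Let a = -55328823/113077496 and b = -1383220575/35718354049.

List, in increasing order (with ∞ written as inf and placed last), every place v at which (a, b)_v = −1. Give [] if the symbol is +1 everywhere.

[7, inf]

(a, b) ≡ (-322, -23) mod (ℚ^×)²; places V = {2, 3, 5, 7, 11, 19, 23, 29, 47, ∞}.
(a,b)_47: α=2, u≡24; β=2, v≡8 (mod 47); (24|47)=+1, (8|47)=+1; sign (−1)^0·+1^2·+1^2 = +1.
(a,b)_3: α=2, u≡2; β=2, v≡1 (mod 3); (2|3)=-1, (1|3)=+1; sign (−1)^0·-1^2·+1^2 = +1.
(a,b)_∞: sgn(-322)=−, sgn(-23)=−, so -1.
(a,b)_7: α=-5, u≡3; β=-6, v≡3 (mod 7); (3|7)=-1, (3|7)=-1; sign (−1)^0·-1^-6·-1^-5 = -1.
(a,b)_23: α=1, u≡18; β=1, v≡19 (mod 23); (18|23)=+1, (19|23)=-1; sign (−1)^1·+1^1·-1^1 = +1.
(a,b)_11: α=2, u≡10; β=2, v≡8 (mod 11); (10|11)=-1, (8|11)=-1; sign (−1)^0·-1^2·-1^2 = +1.
(a,b)_5: α=0, u≡2; β=2, v≡3 (mod 5); (2|5)=-1, (3|5)=-1; sign (−1)^0·-1^2·-1^0 = +1.
(a,b)_19: α=0, u≡17; β=-2, v≡8 (mod 19); (17|19)=+1, (8|19)=-1; sign (−1)^0·+1^-2·-1^0 = +1.
(a,b)_29: α=-2, u≡11; β=-2, v≡28 (mod 29); (11|29)=-1, (28|29)=+1; sign (−1)^0·-1^-2·+1^-2 = +1.
(a,b)_2: α=-3, β=0; u≡7, v≡1 (mod 8); ε(u)ε(v)=1·0, αω(v)=-3·0, βω(u)=0·0; sum ≡ 0  ⇒  +1.
(-322, -23 / ℚ) ramifies at {7, ∞}: a division algebra.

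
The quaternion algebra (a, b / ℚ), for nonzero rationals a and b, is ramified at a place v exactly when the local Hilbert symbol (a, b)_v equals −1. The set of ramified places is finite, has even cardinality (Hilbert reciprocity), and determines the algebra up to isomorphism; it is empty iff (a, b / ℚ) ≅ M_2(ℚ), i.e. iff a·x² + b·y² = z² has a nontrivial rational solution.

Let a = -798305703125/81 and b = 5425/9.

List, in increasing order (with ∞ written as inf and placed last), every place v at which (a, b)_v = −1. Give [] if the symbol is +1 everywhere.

Mod squares: a ≡ -1085, b ≡ 217. Check v ∈ {∞, 2, 3, 5, 7, 31}.
v=∞: -1085 < 0 and 217 > 0  ⇒  (a,b)_∞ = +1.
v=2: v_2(a)=0, v_2(b)=0; units ≡ 3, 1 (mod 8); ε·ε+αω+βω = 1·0+0·0+0·1 ≡ 0  ⇒  (a,b)_2 = +1.
v=5: a=5^7·(≡2), b=5^2·(≡3) mod 5; (2|5)=-1, (3|5)=-1; (−1)^{7·2·2}·(-1)^2·(-1)^7 = -1.
v=31: a=31^3·(≡6), b=31^1·(≡16) mod 31; (6|31)=-1, (16|31)=+1; (−1)^{3·1·15}·(-1)^1·(+1)^3 = +1.
v=7: a=7^3·(≡3), b=7^1·(≡6) mod 7; (3|7)=-1, (6|7)=-1; (−1)^{3·1·3}·(-1)^1·(-1)^3 = -1.
v=3: a=3^-4·(≡1), b=3^-2·(≡1) mod 3; (1|3)=+1, (1|3)=+1; (−1)^{-4·-2·1}·(+1)^-2·(+1)^-4 = +1.
(-1085, 217 / ℚ) ramifies at {5, 7}: a division algebra.

[5, 7]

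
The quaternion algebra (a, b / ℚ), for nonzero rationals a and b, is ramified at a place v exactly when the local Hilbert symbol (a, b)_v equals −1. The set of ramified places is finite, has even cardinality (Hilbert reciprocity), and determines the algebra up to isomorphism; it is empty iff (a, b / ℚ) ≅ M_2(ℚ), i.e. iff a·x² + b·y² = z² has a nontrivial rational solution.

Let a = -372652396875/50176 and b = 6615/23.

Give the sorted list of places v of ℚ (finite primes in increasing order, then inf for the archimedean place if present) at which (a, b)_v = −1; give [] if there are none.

[3, 5]

Mod squares: a ≡ -115, b ≡ 345. Check v ∈ {∞, 2, 3, 5, 7, 11, 23}.
v=11: a=11^2·(≡8), b=11^0·(≡4) mod 11; (8|11)=-1, (4|11)=+1; (−1)^{2·0·5}·(-1)^0·(+1)^2 = +1.
v=23: a=23^3·(≡6), b=23^-1·(≡14) mod 23; (6|23)=+1, (14|23)=-1; (−1)^{3·-1·11}·(+1)^-1·(-1)^3 = +1.
v=5: a=5^5·(≡3), b=5^1·(≡1) mod 5; (3|5)=-1, (1|5)=+1; (−1)^{5·1·2}·(-1)^1·(+1)^5 = -1.
v=∞: -115 < 0 and 345 > 0  ⇒  (a,b)_∞ = +1.
v=3: a=3^4·(≡2), b=3^3·(≡1) mod 3; (2|3)=-1, (1|3)=+1; (−1)^{4·3·1}·(-1)^3·(+1)^4 = -1.
v=7: a=7^-2·(≡2), b=7^2·(≡1) mod 7; (2|7)=+1, (1|7)=+1; (−1)^{-2·2·3}·(+1)^2·(+1)^-2 = +1.
v=2: v_2(a)=-10, v_2(b)=0; units ≡ 5, 1 (mod 8); ε·ε+αω+βω = 0·0+-10·0+0·1 ≡ 0  ⇒  (a,b)_2 = +1.
Ram(-115, 345) = {3, 5}; no ℚ_3-point on the conic.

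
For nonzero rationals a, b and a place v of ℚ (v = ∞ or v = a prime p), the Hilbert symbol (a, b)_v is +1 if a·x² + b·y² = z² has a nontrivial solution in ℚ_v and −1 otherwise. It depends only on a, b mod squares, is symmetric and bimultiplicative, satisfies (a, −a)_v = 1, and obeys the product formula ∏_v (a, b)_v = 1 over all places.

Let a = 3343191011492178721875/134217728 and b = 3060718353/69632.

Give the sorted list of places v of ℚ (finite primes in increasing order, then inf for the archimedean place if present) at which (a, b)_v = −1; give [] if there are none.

[17, 19]

Mod squares: a ≡ 48362790, b ≡ 90321. Check v ∈ {∞, 2, 3, 5, 7, 11, 13, 17, 19, 23, 31}.
v=2: v_2(a)=-27, v_2(b)=-12; units ≡ 3, 1 (mod 8); ε·ε+αω+βω = 1·0+-27·0+-12·1 ≡ 0  ⇒  (a,b)_2 = +1.
v=23: a=23^3·(≡6), b=23^3·(≡7) mod 23; (6|23)=+1, (7|23)=-1; (−1)^{3·3·11}·(+1)^3·(-1)^3 = +1.
v=5: a=5^5·(≡2), b=5^0·(≡4) mod 5; (2|5)=-1, (4|5)=+1; (−1)^{5·0·2}·(-1)^0·(+1)^5 = +1.
v=19: a=19^1·(≡18), b=19^0·(≡15) mod 19; (18|19)=-1, (15|19)=-1; (−1)^{1·0·9}·(-1)^0·(-1)^1 = -1.
v=31: a=31^1·(≡29), b=31^0·(≡16) mod 31; (29|31)=-1, (16|31)=+1; (−1)^{1·0·15}·(-1)^0·(+1)^1 = +1.
v=∞: 48362790 > 0 and 90321 > 0  ⇒  (a,b)_∞ = +1.
v=17: a=17^1·(≡7), b=17^-1·(≡16) mod 17; (7|17)=-1, (16|17)=+1; (−1)^{1·-1·8}·(-1)^-1·(+1)^1 = -1.
v=3: a=3^1·(≡1), b=3^3·(≡2) mod 3; (1|3)=+1, (2|3)=-1; (−1)^{1·3·1}·(+1)^3·(-1)^1 = +1.
v=11: a=11^4·(≡1), b=11^3·(≡1) mod 11; (1|11)=+1, (1|11)=+1; (−1)^{4·3·5}·(+1)^3·(+1)^4 = +1.
v=13: a=13^4·(≡7), b=13^0·(≡1) mod 13; (7|13)=-1, (1|13)=+1; (−1)^{4·0·6}·(-1)^0·(+1)^4 = +1.
v=7: a=7^1·(≡3), b=7^1·(≡2) mod 7; (3|7)=-1, (2|7)=+1; (−1)^{1·1·3}·(-1)^1·(+1)^1 = +1.
Ram(48362790, 90321) = {17, 19}; no ℚ_17-point on the conic.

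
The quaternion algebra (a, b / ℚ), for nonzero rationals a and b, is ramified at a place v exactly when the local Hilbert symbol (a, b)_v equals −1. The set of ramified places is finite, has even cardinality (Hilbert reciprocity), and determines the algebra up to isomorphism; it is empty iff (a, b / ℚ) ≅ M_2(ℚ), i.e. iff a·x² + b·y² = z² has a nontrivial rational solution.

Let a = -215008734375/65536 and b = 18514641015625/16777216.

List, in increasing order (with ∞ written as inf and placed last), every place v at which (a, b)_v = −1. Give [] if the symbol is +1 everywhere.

[31, 37]

Mod squares: a ≡ -1591, b ≡ 49321. Check v ∈ {∞, 2, 3, 5, 31, 37, 43}.
v=37: a=37^1·(≡29), b=37^1·(≡28) mod 37; (29|37)=-1, (28|37)=+1; (−1)^{1·1·18}·(-1)^1·(+1)^1 = -1.
v=31: a=31^2·(≡17), b=31^3·(≡4) mod 31; (17|31)=-1, (4|31)=+1; (−1)^{2·3·15}·(-1)^3·(+1)^2 = -1.
v=3: a=3^2·(≡2), b=3^0·(≡1) mod 3; (2|3)=-1, (1|3)=+1; (−1)^{2·0·1}·(-1)^0·(+1)^2 = +1.
v=∞: -1591 < 0 and 49321 > 0  ⇒  (a,b)_∞ = +1.
v=5: a=5^6·(≡1), b=5^8·(≡1) mod 5; (1|5)=+1, (1|5)=+1; (−1)^{6·8·2}·(+1)^8·(+1)^6 = +1.
v=2: v_2(a)=-16, v_2(b)=-24; units ≡ 1, 1 (mod 8); ε·ε+αω+βω = 0·0+-16·0+-24·0 ≡ 0  ⇒  (a,b)_2 = +1.
v=43: a=43^1·(≡15), b=43^1·(≡8) mod 43; (15|43)=+1, (8|43)=-1; (−1)^{1·1·21}·(+1)^1·(-1)^1 = +1.
Ram(-1591, 49321) = {31, 37}; no ℚ_31-point on the conic.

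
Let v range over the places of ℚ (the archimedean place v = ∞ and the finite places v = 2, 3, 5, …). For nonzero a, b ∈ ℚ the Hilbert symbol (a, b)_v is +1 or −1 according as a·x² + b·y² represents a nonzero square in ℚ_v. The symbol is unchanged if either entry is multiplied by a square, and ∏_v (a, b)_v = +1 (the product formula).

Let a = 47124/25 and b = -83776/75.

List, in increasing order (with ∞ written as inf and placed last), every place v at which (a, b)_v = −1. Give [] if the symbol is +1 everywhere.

[7, 17]

Mod squares: a ≡ 1309, b ≡ -3927. Check v ∈ {∞, 2, 3, 5, 7, 11, 17}.
v=5: a=5^-2·(≡4), b=5^-2·(≡3) mod 5; (4|5)=+1, (3|5)=-1; (−1)^{-2·-2·2}·(+1)^-2·(-1)^-2 = +1.
v=3: a=3^2·(≡1), b=3^-1·(≡2) mod 3; (1|3)=+1, (2|3)=-1; (−1)^{2·-1·1}·(+1)^-1·(-1)^2 = +1.
v=11: a=11^1·(≡9), b=11^1·(≡2) mod 11; (9|11)=+1, (2|11)=-1; (−1)^{1·1·5}·(+1)^1·(-1)^1 = +1.
v=∞: 1309 > 0 and -3927 < 0  ⇒  (a,b)_∞ = +1.
v=2: v_2(a)=2, v_2(b)=6; units ≡ 5, 1 (mod 8); ε·ε+αω+βω = 0·0+2·0+6·1 ≡ 0  ⇒  (a,b)_2 = +1.
v=7: a=7^1·(≡3), b=7^1·(≡6) mod 7; (3|7)=-1, (6|7)=-1; (−1)^{1·1·3}·(-1)^1·(-1)^1 = -1.
v=17: a=17^1·(≡15), b=17^1·(≡10) mod 17; (15|17)=+1, (10|17)=-1; (−1)^{1·1·8}·(+1)^1·(-1)^1 = -1.
(1309, -3927 / ℚ) ramifies at {7, 17}: a division algebra.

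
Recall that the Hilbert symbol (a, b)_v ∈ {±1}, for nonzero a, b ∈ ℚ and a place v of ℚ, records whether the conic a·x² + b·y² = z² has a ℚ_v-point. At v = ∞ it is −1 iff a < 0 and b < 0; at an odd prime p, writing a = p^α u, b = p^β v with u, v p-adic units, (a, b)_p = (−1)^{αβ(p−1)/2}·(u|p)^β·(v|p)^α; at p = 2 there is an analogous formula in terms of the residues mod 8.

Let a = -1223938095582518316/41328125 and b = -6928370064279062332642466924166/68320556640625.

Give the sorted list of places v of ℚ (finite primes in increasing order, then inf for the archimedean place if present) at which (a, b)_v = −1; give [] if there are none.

(a, b) ≡ (-55, -6006) mod (ℚ^×)²; places V = {2, 3, 5, 7, 11, 13, 17, 23, ∞}.
(a,b)_3: α=8, u≡2; β=13, v≡2 (mod 3); (2|3)=-1, (2|3)=-1; sign (−1)^0·-1^13·-1^8 = -1.
(a,b)_13: α=2, u≡9; β=3, v≡11 (mod 13); (9|13)=+1, (11|13)=-1; sign (−1)^0·+1^3·-1^2 = +1.
(a,b)_∞: sgn(-55)=−, sgn(-6006)=−, so -1.
(a,b)_5: α=-7, u≡1; β=-12, v≡4 (mod 5); (1|5)=+1, (4|5)=+1; sign (−1)^0·+1^-12·+1^-7 = +1.
(a,b)_11: α=7, u≡7; β=13, v≡4 (mod 11); (7|11)=-1, (4|11)=+1; sign (−1)^1·-1^13·+1^7 = +1.
(a,b)_2: α=2, β=1; u≡1, v≡5 (mod 8); ε(u)ε(v)=0·0, αω(v)=2·1, βω(u)=1·0; sum ≡ 0  ⇒  +1.
(a,b)_17: α=2, u≡8; β=4, v≡10 (mod 17); (8|17)=+1, (10|17)=-1; sign (−1)^0·+1^4·-1^2 = +1.
(a,b)_7: α=2, u≡1; β=3, v≡6 (mod 7); (1|7)=+1, (6|7)=-1; sign (−1)^0·+1^3·-1^2 = +1.
(a,b)_23: α=-2, u≡19; β=-4, v≡21 (mod 23); (19|23)=-1, (21|23)=-1; sign (−1)^0·-1^-4·-1^-2 = +1.
Ram(-55, -6006) = {3, ∞}; no ℚ_3-point on the conic.

[3, inf]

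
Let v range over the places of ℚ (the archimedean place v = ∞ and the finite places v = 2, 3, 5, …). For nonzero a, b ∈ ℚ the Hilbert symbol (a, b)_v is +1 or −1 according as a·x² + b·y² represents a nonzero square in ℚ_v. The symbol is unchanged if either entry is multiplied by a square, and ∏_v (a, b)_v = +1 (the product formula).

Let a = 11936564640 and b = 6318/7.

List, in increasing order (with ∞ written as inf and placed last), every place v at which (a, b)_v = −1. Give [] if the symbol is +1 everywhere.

(a, b) ≡ (10010, 546) mod (ℚ^×)²; places V = {2, 3, 5, 7, 11, 13, ∞}.
(a,b)_∞: sgn(10010)=+, sgn(546)=+, so +1.
(a,b)_3: α=2, u≡2; β=5, v≡2 (mod 3); (2|3)=-1, (2|3)=-1; sign (−1)^0·-1^5·-1^2 = -1.
(a,b)_7: α=3, u≡1; β=-1, v≡4 (mod 7); (1|7)=+1, (4|7)=+1; sign (−1)^1·+1^-1·+1^3 = -1.
(a,b)_11: α=1, u≡6; β=0, v≡10 (mod 11); (6|11)=-1, (10|11)=-1; sign (−1)^0·-1^0·-1^1 = -1.
(a,b)_2: α=5, β=1; u≡5, v≡1 (mod 8); ε(u)ε(v)=0·0, αω(v)=5·0, βω(u)=1·1; sum ≡ 1  ⇒  -1.
(a,b)_13: α=3, u≡4; β=1, v≡10 (mod 13); (4|13)=+1, (10|13)=+1; sign (−1)^0·+1^1·+1^3 = +1.
(a,b)_5: α=1, u≡3; β=0, v≡4 (mod 5); (3|5)=-1, (4|5)=+1; sign (−1)^0·-1^0·+1^1 = +1.
Ram(10010, 546) = {2, 3, 7, 11}; no ℚ_2-point on the conic.

[2, 3, 7, 11]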